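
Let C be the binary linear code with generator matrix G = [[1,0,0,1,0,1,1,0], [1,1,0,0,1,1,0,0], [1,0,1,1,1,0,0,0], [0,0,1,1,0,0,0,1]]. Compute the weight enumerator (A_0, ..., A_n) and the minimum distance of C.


Weight distribution: A_0 = 1, A_3 = 3, A_4 = 7, A_5 = 4, A_7 = 1. Minimum distance d = 3.

Enumerate all 2^4 = 16 messages m ∈ F_2^4.
For each, compute codeword c = mG in F_2^8, then tally its weight.
  m = 0000 → c = 00000000, weight = 0.
  m = 1000 → c = 10010110, weight = 4.
  m = 0100 → c = 11001100, weight = 4.
  m = 1100 → c = 01011010, weight = 4.
  m = 0010 → c = 10111000, weight = 4.
  m = 1010 → c = 00101110, weight = 4.
  m = 0110 → c = 01110100, weight = 4.
  m = 1110 → c = 11100010, weight = 4.
  m = 0001 → c = 00110001, weight = 3.
  m = 1001 → c = 10100111, weight = 5.
  m = 0101 → c = 11111101, weight = 7.
  m = 1101 → c = 01101011, weight = 5.
  m = 0011 → c = 10001001, weight = 3.
  m = 1011 → c = 00011111, weight = 5.
  m = 0111 → c = 01000101, weight = 3.
  m = 1111 → c = 11010011, weight = 5.
Tally weights:
  weight 0: 1 codewords.
  weight 3: 3 codewords.
  weight 4: 7 codewords.
  weight 5: 4 codewords.
  weight 7: 1 codewords.
Minimum distance d = smallest w > 0 with A_w > 0 = 3.
Sanity: Σ A_w = 16 = 2^4 = 16 ✓.


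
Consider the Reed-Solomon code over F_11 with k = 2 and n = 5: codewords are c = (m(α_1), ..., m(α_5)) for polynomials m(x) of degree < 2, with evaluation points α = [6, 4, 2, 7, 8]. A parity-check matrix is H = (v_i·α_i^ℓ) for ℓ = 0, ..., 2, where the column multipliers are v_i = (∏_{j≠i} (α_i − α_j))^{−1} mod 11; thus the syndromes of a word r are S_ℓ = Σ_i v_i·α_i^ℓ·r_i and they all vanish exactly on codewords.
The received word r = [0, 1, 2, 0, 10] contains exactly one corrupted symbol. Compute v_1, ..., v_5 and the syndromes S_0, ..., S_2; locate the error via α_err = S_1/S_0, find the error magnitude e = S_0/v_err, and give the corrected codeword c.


S = (4, 6, 9), error at position 4, error magnitude e = 6, c = [0, 1, 2, 5, 10].

Step 1: column multipliers v_i = (∏_{j≠i}(α_i − α_j))^{−1} mod 11.
  i = 1 (α = 6): (6−4)(6−2)(6−7)(6−8) = 2·4·(−1)·(−2) = 16 ≡ 5, so v_1 = 5^{−1} = 9 (mod 11).
  i = 2 (α = 4): (4−6)(4−2)(4−7)(4−8) = (−2)·2·(−3)·(−4) = −48 ≡ 7, so v_2 = 7^{−1} = 8 (mod 11).
  i = 3 (α = 2): (2−6)(2−4)(2−7)(2−8) = (−4)·(−2)·(−5)·(−6) = 240 ≡ 9, so v_3 = 9^{−1} = 5 (mod 11).
  i = 4 (α = 7): (7−6)(7−4)(7−2)(7−8) = 1·3·5·(−1) = −15 ≡ 7, so v_4 = 7^{−1} = 8 (mod 11).
  i = 5 (α = 8): (8−6)(8−4)(8−2)(8−7) = 2·4·6·1 = 48 ≡ 4, so v_5 = 4^{−1} = 3 (mod 11).
  v = [9, 8, 5, 8, 3].
Step 2: syndromes of r = [0, 1, 2, 0, 10] (all sums mod 11).
  S_0 = Σ v_i r_i = 9·0 + 8·1 + 5·2 + 8·0 + 3·10 = 48 ≡ 4.
  S_1 = Σ v_i α_i r_i = 9·6·0 + 8·4·1 + 5·2·2 + 8·7·0 + 3·8·10 = 292 ≡ 6.
  α_i^2 mod 11 = [3, 5, 4, 5, 9].
  S_2 = Σ v_i α_i^2 r_i = 9·3·0 + 8·5·1 + 5·4·2 + 8·5·0 + 3·9·10 = 350 ≡ 9.
  S = (4, 6, 9) ≠ 0, so r is not a codeword (an error is present).
Step 3: locate the error. For a single error e at position i, S_ℓ = v_i·e·α_i^ℓ, so α_err = S_1/S_0.
  S_0^{−1} = 4^{−1} = 3 (mod 11), so α_err = 6·3 = 18 ≡ 7 = α_4. Error position i = 4.
  Consistency check: S_2/S_1 = 9·2 = 18 ≡ 7 = α_err ✓ (single-error assumption holds).
Step 4: error magnitude e = S_0/v_4 = S_0·∏_{j≠4}(α_4 − α_j) = 4·7 = 28 ≡ 6 (mod 11).
Step 5: correct position 4: c_4 = r_4 − e = 0 − 6 ≡ 5 (mod 11). Hence c = [0, 1, 2, 5, 10].
  Check: interpolating c through the α_i gives m(x) = 3 + 5·x (degree < 2) with m(α_i) = c_i for every i, so c is indeed a codeword.


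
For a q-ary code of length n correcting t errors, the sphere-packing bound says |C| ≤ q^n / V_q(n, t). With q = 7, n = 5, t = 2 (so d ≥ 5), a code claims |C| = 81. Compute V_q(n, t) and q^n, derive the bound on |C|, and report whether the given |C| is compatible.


V_q(n, t) = 391, q^n = 16807, Hamming bound = 42, |C| = 81 > bound (violated).

Step 1: Compute V_q(n, t) = Σ_{j=0}^2 C(n, j) (q−1)^j.
  j = 0: C(5,0)·(6)^0 = 1·1 = 1.
  j = 1: C(5,1)·(6)^1 = 5·6 = 30.
  j = 2: C(5,2)·(6)^2 = 10·36 = 360.
  V_q(n, t) = 1 + 30 + 360 = 391.
Step 2: q^n = 7^5 = 16807.
Step 3: Hamming bound ⌊q^n / V_q(n,t)⌋ = ⌊16807/391⌋ = 42.
Step 4: Compare |C| = 81 to 42: violated.
The claimed |C| lies above the Hamming bound, so no 7-ary code of length 5 with d ≥ 5 can have 81 codewords.


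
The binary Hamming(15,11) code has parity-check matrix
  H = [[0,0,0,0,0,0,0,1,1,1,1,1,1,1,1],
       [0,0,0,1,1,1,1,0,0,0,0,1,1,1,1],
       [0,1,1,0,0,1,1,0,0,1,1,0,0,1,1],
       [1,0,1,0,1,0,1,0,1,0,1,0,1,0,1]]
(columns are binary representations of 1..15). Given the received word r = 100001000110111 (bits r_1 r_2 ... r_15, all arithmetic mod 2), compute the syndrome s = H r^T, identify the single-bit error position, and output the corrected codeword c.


s = (1, 0, 1, 0)^T, error position = 10, corrected codeword c = 100001000010111

Compute s = H r^T mod 2 one row at a time:
  s_1 = 0 + 0 + 1 + 1 + 0 + 1 + 1 + 1 = 5 ≡ 1 (mod 2).
  s_2 = 0 + 0 + 1 + 0 + 0 + 1 + 1 + 1 = 4 ≡ 0 (mod 2).
  s_3 = 0 + 0 + 1 + 0 + 1 + 1 + 1 + 1 = 5 ≡ 1 (mod 2).
  s_4 = 1 + 0 + 0 + 0 + 0 + 1 + 1 + 1 = 4 ≡ 0 (mod 2).
s = (1, 0, 1, 0)^T — this equals column 10 of H (binary 1010), so error is at position 10.
Correct: flip bit 10 of r = 100001000110111 to get c = 100001000010111.


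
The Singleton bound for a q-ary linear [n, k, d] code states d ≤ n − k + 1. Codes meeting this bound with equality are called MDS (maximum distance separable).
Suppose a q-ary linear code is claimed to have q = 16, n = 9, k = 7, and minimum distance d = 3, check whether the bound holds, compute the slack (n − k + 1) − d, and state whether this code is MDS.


Singleton RHS = n − k + 1 = 3, slack = 0, bound satisfied, MDS.

Singleton bound: d ≤ n − k + 1.
Here n = 9, k = 7, so n − k + 1 = 3.
Given d = 3, check d ≤ 3: YES.
Slack = (n − k + 1) − d = 0.
The code is MDS (slack = 0).
Description: the claimed parameters are [9, 7, 3]_16; such a code would be MDS (meets Singleton bound).


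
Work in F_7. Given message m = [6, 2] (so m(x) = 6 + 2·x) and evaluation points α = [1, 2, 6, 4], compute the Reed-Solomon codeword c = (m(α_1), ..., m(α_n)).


c = [1, 3, 4, 0]

Message polynomial: m(x) = 6 + 2·x (mod 7).
For each evaluation point α_i, compute m(α_i) mod 7:
  α_1 = 1: Horner steps 2 → 1, so m(1) = 1.
  α_2 = 2: Horner steps 2 → 3, so m(2) = 3.
  α_3 = 6: Horner steps 2 → 4, so m(6) = 4.
  α_4 = 4: Horner steps 2 → 0, so m(4) = 0.
Codeword c = [1, 3, 4, 0] ∈ F_7^4.


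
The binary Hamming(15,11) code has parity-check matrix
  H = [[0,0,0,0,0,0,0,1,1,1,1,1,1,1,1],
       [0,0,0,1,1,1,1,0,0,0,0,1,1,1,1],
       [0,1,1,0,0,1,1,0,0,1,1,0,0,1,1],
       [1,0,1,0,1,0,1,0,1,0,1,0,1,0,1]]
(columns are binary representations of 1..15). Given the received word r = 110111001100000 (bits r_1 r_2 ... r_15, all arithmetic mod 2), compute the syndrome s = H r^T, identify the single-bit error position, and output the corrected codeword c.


s = (0, 1, 1, 1)^T, error position = 7, corrected codeword c = 110111101100000

Compute s = H r^T mod 2 one row at a time:
  s_1 = 0 + 1 + 1 + 0 + 0 + 0 + 0 + 0 = 2 ≡ 0 (mod 2).
  s_2 = 1 + 1 + 1 + 0 + 0 + 0 + 0 + 0 = 3 ≡ 1 (mod 2).
  s_3 = 1 + 0 + 1 + 0 + 1 + 0 + 0 + 0 = 3 ≡ 1 (mod 2).
  s_4 = 1 + 0 + 1 + 0 + 1 + 0 + 0 + 0 = 3 ≡ 1 (mod 2).
s = (0, 1, 1, 1)^T — this equals column 7 of H (binary 0111), so error is at position 7.
Correct: flip bit 7 of r = 110111001100000 to get c = 110111101100000.


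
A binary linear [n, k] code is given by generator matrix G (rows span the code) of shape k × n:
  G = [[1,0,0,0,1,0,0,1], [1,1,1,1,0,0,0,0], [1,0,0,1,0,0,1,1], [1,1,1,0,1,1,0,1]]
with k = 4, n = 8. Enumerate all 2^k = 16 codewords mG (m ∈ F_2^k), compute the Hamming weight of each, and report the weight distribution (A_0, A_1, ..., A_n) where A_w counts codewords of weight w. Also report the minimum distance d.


Weight distribution: A_0 = 1, A_3 = 5, A_4 = 5, A_5 = 2, A_6 = 2, A_7 = 1. Minimum distance d = 3.

Enumerate all 2^4 = 16 messages m ∈ F_2^4.
For each, compute codeword c = mG in F_2^8, then tally its weight.
  m = 0000 → c = 00000000, weight = 0.
  m = 1000 → c = 10001001, weight = 3.
  m = 0100 → c = 11110000, weight = 4.
  m = 1100 → c = 01111001, weight = 5.
  m = 0010 → c = 10010011, weight = 4.
  m = 1010 → c = 00011010, weight = 3.
  m = 0110 → c = 01100011, weight = 4.
  m = 1110 → c = 11101010, weight = 5.
  m = 0001 → c = 11101101, weight = 6.
  m = 1001 → c = 01100100, weight = 3.
  m = 0101 → c = 00011101, weight = 4.
  m = 1101 → c = 10010100, weight = 3.
  m = 0011 → c = 01111110, weight = 6.
  m = 1011 → c = 11110111, weight = 7.
  m = 0111 → c = 10001110, weight = 4.
  m = 1111 → c = 00000111, weight = 3.
Tally weights:
  weight 0: 1 codewords.
  weight 3: 5 codewords.
  weight 4: 5 codewords.
  weight 5: 2 codewords.
  weight 6: 2 codewords.
  weight 7: 1 codewords.
Minimum distance d = smallest w > 0 with A_w > 0 = 3.
Sanity: Σ A_w = 16 = 2^4 = 16 ✓.


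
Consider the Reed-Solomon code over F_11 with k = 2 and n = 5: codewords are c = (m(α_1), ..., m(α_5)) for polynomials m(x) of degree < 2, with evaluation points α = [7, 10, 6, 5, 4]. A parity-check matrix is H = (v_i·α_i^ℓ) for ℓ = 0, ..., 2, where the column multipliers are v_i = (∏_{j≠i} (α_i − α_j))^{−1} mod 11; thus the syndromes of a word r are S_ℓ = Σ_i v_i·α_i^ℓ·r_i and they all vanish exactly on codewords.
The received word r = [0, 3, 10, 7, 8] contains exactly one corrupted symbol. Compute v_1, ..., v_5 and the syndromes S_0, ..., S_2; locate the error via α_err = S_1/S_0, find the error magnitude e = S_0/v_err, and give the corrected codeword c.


S = (9, 1, 5), error at position 4, error magnitude e = 9, c = [0, 3, 10, 9, 8].

Step 1: column multipliers v_i = (∏_{j≠i}(α_i − α_j))^{−1} mod 11.
  i = 1 (α = 7): (7−10)(7−6)(7−5)(7−4) = (−3)·1·2·3 = −18 ≡ 4, so v_1 = 4^{−1} = 3 (mod 11).
  i = 2 (α = 10): (10−7)(10−6)(10−5)(10−4) = 3·4·5·6 = 360 ≡ 8, so v_2 = 8^{−1} = 7 (mod 11).
  i = 3 (α = 6): (6−7)(6−10)(6−5)(6−4) = (−1)·(−4)·1·2 = 8 ≡ 8, so v_3 = 8^{−1} = 7 (mod 11).
  i = 4 (α = 5): (5−7)(5−10)(5−6)(5−4) = (−2)·(−5)·(−1)·1 = −10 ≡ 1, so v_4 = 1^{−1} = 1 (mod 11).
  i = 5 (α = 4): (4−7)(4−10)(4−6)(4−5) = (−3)·(−6)·(−2)·(−1) = 36 ≡ 3, so v_5 = 3^{−1} = 4 (mod 11).
  v = [3, 7, 7, 1, 4].
Step 2: syndromes of r = [0, 3, 10, 7, 8] (all sums mod 11).
  S_0 = Σ v_i r_i = 3·0 + 7·3 + 7·10 + 1·7 + 4·8 = 130 ≡ 9.
  S_1 = Σ v_i α_i r_i = 3·7·0 + 7·10·3 + 7·6·10 + 1·5·7 + 4·4·8 = 793 ≡ 1.
  α_i^2 mod 11 = [5, 1, 3, 3, 5].
  S_2 = Σ v_i α_i^2 r_i = 3·5·0 + 7·1·3 + 7·3·10 + 1·3·7 + 4·5·8 = 412 ≡ 5.
  S = (9, 1, 5) ≠ 0, so r is not a codeword (an error is present).
Step 3: locate the error. For a single error e at position i, S_ℓ = v_i·e·α_i^ℓ, so α_err = S_1/S_0.
  S_0^{−1} = 9^{−1} = 5 (mod 11), so α_err = 1·5 = 5 ≡ 5 = α_4. Error position i = 4.
  Consistency check: S_2/S_1 = 5·1 = 5 ≡ 5 = α_err ✓ (single-error assumption holds).
Step 4: error magnitude e = S_0/v_4 = S_0·∏_{j≠4}(α_4 − α_j) = 9·1 = 9 ≡ 9 (mod 11).
Step 5: correct position 4: c_4 = r_4 − e = 7 − 9 ≡ 9 (mod 11). Hence c = [0, 3, 10, 9, 8].
  Check: interpolating c through the α_i gives m(x) = 4 + 1·x (degree < 2) with m(α_i) = c_i for every i, so c is indeed a codeword.


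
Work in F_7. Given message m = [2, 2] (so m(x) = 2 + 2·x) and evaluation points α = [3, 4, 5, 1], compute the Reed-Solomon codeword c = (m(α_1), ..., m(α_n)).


c = [1, 3, 5, 4]

Message polynomial: m(x) = 2 + 2·x (mod 7).
For each evaluation point α_i, compute m(α_i) mod 7:
  α_1 = 3: Horner steps 2 → 1, so m(3) = 1.
  α_2 = 4: Horner steps 2 → 3, so m(4) = 3.
  α_3 = 5: Horner steps 2 → 5, so m(5) = 5.
  α_4 = 1: Horner steps 2 → 4, so m(1) = 4.
Codeword c = [1, 3, 5, 4] ∈ F_7^4.


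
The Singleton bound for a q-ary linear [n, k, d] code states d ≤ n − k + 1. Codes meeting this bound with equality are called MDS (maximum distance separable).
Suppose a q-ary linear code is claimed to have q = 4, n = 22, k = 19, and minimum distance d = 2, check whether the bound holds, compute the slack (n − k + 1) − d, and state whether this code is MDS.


Singleton RHS = n − k + 1 = 4, slack = 2, bound satisfied, not MDS.

Singleton bound: d ≤ n − k + 1.
Here n = 22, k = 19, so n − k + 1 = 4.
Given d = 2, check d ≤ 4: YES.
Slack = (n − k + 1) − d = 2.
The code is NOT MDS (slack = 2 > 0).
Description: the claimed parameters are [22, 19, 2]_4; such a code would be non-MDS.


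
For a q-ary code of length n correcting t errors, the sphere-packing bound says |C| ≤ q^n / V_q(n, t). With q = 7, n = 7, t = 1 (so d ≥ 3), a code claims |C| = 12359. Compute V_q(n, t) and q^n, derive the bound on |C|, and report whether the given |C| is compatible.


V_q(n, t) = 43, q^n = 823543, Hamming bound = 19152, |C| = 12359 ≤ bound (satisfied).

Step 1: Compute V_q(n, t) = Σ_{j=0}^1 C(n, j) (q−1)^j.
  j = 0: C(7,0)·(6)^0 = 1·1 = 1.
  j = 1: C(7,1)·(6)^1 = 7·6 = 42.
  V_q(n, t) = 1 + 42 = 43.
Step 2: q^n = 7^7 = 823543.
Step 3: Hamming bound ⌊q^n / V_q(n,t)⌋ = ⌊823543/43⌋ = 19152.
Step 4: Compare |C| = 12359 to 19152: satisfied.
The claimed |C| lies below the Hamming bound.


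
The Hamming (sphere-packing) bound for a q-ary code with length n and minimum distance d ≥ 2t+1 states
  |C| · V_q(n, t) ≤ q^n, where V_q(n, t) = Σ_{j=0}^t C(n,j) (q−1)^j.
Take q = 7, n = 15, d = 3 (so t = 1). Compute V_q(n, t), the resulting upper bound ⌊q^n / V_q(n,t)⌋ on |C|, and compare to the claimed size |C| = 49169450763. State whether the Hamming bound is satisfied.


V_q(n, t) = 91, q^n = 4747561509943, Hamming bound = 52171005603, |C| = 49169450763 ≤ bound (satisfied).

Step 1: Compute V_q(n, t) = Σ_{j=0}^1 C(n, j) (q−1)^j.
  j = 0: C(15,0)·(6)^0 = 1·1 = 1.
  j = 1: C(15,1)·(6)^1 = 15·6 = 90.
  V_q(n, t) = 1 + 90 = 91.
Step 2: q^n = 7^15 = 4747561509943.
Step 3: Hamming bound ⌊q^n / V_q(n,t)⌋ = ⌊4747561509943/91⌋ = 52171005603.
Step 4: Compare |C| = 49169450763 to 52171005603: satisfied.
The claimed |C| lies below the Hamming bound.


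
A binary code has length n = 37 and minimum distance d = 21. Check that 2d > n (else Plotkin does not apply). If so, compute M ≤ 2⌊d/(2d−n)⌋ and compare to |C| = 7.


Plotkin bound M ≤ 8; given |C| = 7 ≤ bound (satisfied).

Check applicability: 2d = 42, n = 37.
2d − n = 5 > 0, so Plotkin applies.
Compute d/(2d−n) = 21/5 ≈ 4.2000.
⌊d/(2d−n)⌋ = 4.
Plotkin bound: M ≤ 2·4 = 8.
Given |C| = 7, check: satisfied.
This |C| is below the Plotkin bound.


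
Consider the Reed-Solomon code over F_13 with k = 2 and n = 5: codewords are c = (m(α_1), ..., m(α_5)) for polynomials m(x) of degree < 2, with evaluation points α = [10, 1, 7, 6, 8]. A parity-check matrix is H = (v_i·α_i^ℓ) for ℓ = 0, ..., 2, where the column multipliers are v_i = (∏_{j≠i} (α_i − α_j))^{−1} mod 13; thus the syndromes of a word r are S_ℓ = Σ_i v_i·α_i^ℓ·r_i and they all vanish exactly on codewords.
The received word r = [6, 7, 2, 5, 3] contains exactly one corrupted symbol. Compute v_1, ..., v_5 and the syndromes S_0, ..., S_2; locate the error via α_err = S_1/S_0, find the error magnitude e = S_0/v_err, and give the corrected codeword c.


S = (11, 10, 2), error at position 5, error magnitude e = 4, c = [6, 7, 2, 5, 12].

Step 1: column multipliers v_i = (∏_{j≠i}(α_i − α_j))^{−1} mod 13.
  i = 1 (α = 10): (10−1)(10−7)(10−6)(10−8) = 9·3·4·2 = 216 ≡ 8, so v_1 = 8^{−1} = 5 (mod 13).
  i = 2 (α = 1): (1−10)(1−7)(1−6)(1−8) = (−9)·(−6)·(−5)·(−7) = 1890 ≡ 5, so v_2 = 5^{−1} = 8 (mod 13).
  i = 3 (α = 7): (7−10)(7−1)(7−6)(7−8) = (−3)·6·1·(−1) = 18 ≡ 5, so v_3 = 5^{−1} = 8 (mod 13).
  i = 4 (α = 6): (6−10)(6−1)(6−7)(6−8) = (−4)·5·(−1)·(−2) = −40 ≡ 12, so v_4 = 12^{−1} = 12 (mod 13).
  i = 5 (α = 8): (8−10)(8−1)(8−7)(8−6) = (−2)·7·1·2 = −28 ≡ 11, so v_5 = 11^{−1} = 6 (mod 13).
  v = [5, 8, 8, 12, 6].
Step 2: syndromes of r = [6, 7, 2, 5, 3] (all sums mod 13).
  S_0 = Σ v_i r_i = 5·6 + 8·7 + 8·2 + 12·5 + 6·3 = 180 ≡ 11.
  S_1 = Σ v_i α_i r_i = 5·10·6 + 8·1·7 + 8·7·2 + 12·6·5 + 6·8·3 = 972 ≡ 10.
  α_i^2 mod 13 = [9, 1, 10, 10, 12].
  S_2 = Σ v_i α_i^2 r_i = 5·9·6 + 8·1·7 + 8·10·2 + 12·10·5 + 6·12·3 = 1302 ≡ 2.
  S = (11, 10, 2) ≠ 0, so r is not a codeword (an error is present).
Step 3: locate the error. For a single error e at position i, S_ℓ = v_i·e·α_i^ℓ, so α_err = S_1/S_0.
  S_0^{−1} = 11^{−1} = 6 (mod 13), so α_err = 10·6 = 60 ≡ 8 = α_5. Error position i = 5.
  Consistency check: S_2/S_1 = 2·4 = 8 ≡ 8 = α_err ✓ (single-error assumption holds).
Step 4: error magnitude e = S_0/v_5 = S_0·∏_{j≠5}(α_5 − α_j) = 11·11 = 121 ≡ 4 (mod 13).
Step 5: correct position 5: c_5 = r_5 − e = 3 − 4 ≡ 12 (mod 13). Hence c = [6, 7, 2, 5, 12].
  Check: interpolating c through the α_i gives m(x) = 10 + 10·x (degree < 2) with m(α_i) = c_i for every i, so c is indeed a codeword.


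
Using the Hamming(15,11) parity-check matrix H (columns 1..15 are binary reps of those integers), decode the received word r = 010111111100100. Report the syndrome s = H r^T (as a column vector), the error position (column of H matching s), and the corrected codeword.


s = (0, 1, 0, 0)^T, error position = 4, corrected codeword c = 010011111100100

Compute s = H r^T mod 2 one row at a time:
  s_1 = 1 + 1 + 1 + 0 + 0 + 1 + 0 + 0 = 4 ≡ 0 (mod 2).
  s_2 = 1 + 1 + 1 + 1 + 0 + 1 + 0 + 0 = 5 ≡ 1 (mod 2).
  s_3 = 1 + 0 + 1 + 1 + 1 + 0 + 0 + 0 = 4 ≡ 0 (mod 2).
  s_4 = 0 + 0 + 1 + 1 + 1 + 0 + 1 + 0 = 4 ≡ 0 (mod 2).
s = (0, 1, 0, 0)^T — this equals column 4 of H (binary 0100), so error is at position 4.
Correct: flip bit 4 of r = 010111111100100 to get c = 010011111100100.


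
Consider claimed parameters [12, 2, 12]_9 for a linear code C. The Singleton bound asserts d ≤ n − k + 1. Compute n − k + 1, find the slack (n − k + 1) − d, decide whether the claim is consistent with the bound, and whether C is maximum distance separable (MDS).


Singleton RHS = n − k + 1 = 11, slack = -1, bound violated (no such code; not MDS).

Singleton bound: d ≤ n − k + 1.
Here n = 12, k = 2, so n − k + 1 = 11.
Given d = 12, check d ≤ 11: NO.
Slack = (n − k + 1) − d = -1.
The slack is negative: d = 12 exceeds n − k + 1 = 11 by 1, so the Singleton bound is violated and no linear [12, 2, 12]_9 code can exist. In particular it is not MDS (MDS requires d = n − k + 1 exactly).
Description: the claimed parameters are [12, 2, 12]_9; such a code would be impossible (violates the Singleton bound).


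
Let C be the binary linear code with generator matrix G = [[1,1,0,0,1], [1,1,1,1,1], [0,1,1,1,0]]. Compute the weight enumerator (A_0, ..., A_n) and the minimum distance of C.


Weight distribution: A_0 = 1, A_1 = 1, A_2 = 2, A_3 = 2, A_4 = 1, A_5 = 1. Minimum distance d = 1.

Enumerate all 2^3 = 8 messages m ∈ F_2^3.
For each, compute codeword c = mG in F_2^5, then tally its weight.
  m = 000 → c = 00000, weight = 0.
  m = 100 → c = 11001, weight = 3.
  m = 010 → c = 11111, weight = 5.
  m = 110 → c = 00110, weight = 2.
  m = 001 → c = 01110, weight = 3.
  m = 101 → c = 10111, weight = 4.
  m = 011 → c = 10001, weight = 2.
  m = 111 → c = 01000, weight = 1.
Tally weights:
  weight 0: 1 codewords.
  weight 1: 1 codewords.
  weight 2: 2 codewords.
  weight 3: 2 codewords.
  weight 4: 1 codewords.
  weight 5: 1 codewords.
Minimum distance d = smallest w > 0 with A_w > 0 = 1.
Sanity: Σ A_w = 8 = 2^3 = 8 ✓.


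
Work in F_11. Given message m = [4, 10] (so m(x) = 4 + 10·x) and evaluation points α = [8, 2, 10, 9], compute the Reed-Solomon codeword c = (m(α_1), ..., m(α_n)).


c = [7, 2, 5, 6]

Message polynomial: m(x) = 4 + 10·x (mod 11).
For each evaluation point α_i, compute m(α_i) mod 11:
  α_1 = 8: Horner steps 10 → 7, so m(8) = 7.
  α_2 = 2: Horner steps 10 → 2, so m(2) = 2.
  α_3 = 10: Horner steps 10 → 5, so m(10) = 5.
  α_4 = 9: Horner steps 10 → 6, so m(9) = 6.
Codeword c = [7, 2, 5, 6] ∈ F_11^4.


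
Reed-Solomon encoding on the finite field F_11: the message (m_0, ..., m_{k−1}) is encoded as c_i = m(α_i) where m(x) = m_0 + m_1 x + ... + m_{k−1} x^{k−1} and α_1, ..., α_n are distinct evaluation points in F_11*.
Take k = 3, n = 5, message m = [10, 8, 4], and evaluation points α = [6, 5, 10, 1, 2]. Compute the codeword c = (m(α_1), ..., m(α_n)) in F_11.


c = [4, 7, 6, 0, 9]

Message polynomial: m(x) = 10 + 8·x + 4·x^2 (mod 11).
For each evaluation point α_i, compute m(α_i) mod 11:
  α_1 = 6: Horner steps 4 → 10 → 4, so m(6) = 4.
  α_2 = 5: Horner steps 4 → 6 → 7, so m(5) = 7.
  α_3 = 10: Horner steps 4 → 4 → 6, so m(10) = 6.
  α_4 = 1: Horner steps 4 → 1 → 0, so m(1) = 0.
  α_5 = 2: Horner steps 4 → 5 → 9, so m(2) = 9.
Codeword c = [4, 7, 6, 0, 9] ∈ F_11^5.


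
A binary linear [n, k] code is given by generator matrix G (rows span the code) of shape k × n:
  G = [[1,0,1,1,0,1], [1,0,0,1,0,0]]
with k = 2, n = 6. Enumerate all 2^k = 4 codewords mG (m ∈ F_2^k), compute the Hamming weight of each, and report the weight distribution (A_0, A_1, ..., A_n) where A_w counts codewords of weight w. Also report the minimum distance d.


Weight distribution: A_0 = 1, A_2 = 2, A_4 = 1. Minimum distance d = 2.

Enumerate all 2^2 = 4 messages m ∈ F_2^2.
For each, compute codeword c = mG in F_2^6, then tally its weight.
  m = 00 → c = 000000, weight = 0.
  m = 10 → c = 101101, weight = 4.
  m = 01 → c = 100100, weight = 2.
  m = 11 → c = 001001, weight = 2.
Tally weights:
  weight 0: 1 codewords.
  weight 2: 2 codewords.
  weight 4: 1 codewords.
Minimum distance d = smallest w > 0 with A_w > 0 = 2.
Sanity: Σ A_w = 4 = 2^2 = 4 ✓.


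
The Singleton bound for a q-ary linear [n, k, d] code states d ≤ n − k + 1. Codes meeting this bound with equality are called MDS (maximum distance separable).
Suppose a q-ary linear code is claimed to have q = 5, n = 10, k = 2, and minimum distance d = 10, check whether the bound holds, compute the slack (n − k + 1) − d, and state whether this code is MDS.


Singleton RHS = n − k + 1 = 9, slack = -1, bound violated (no such code; not MDS).

Singleton bound: d ≤ n − k + 1.
Here n = 10, k = 2, so n − k + 1 = 9.
Given d = 10, check d ≤ 9: NO.
Slack = (n − k + 1) − d = -1.
The slack is negative: d = 10 exceeds n − k + 1 = 9 by 1, so the Singleton bound is violated and no linear [10, 2, 10]_5 code can exist. In particular it is not MDS (MDS requires d = n − k + 1 exactly).
Description: the claimed parameters are [10, 2, 10]_5; such a code would be impossible (violates the Singleton bound).


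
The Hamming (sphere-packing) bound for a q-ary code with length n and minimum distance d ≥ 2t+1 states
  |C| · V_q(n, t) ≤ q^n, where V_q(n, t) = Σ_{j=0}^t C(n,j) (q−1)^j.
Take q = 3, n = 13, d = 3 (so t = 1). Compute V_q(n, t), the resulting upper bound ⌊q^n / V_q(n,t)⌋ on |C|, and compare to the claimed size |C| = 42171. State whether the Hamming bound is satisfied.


V_q(n, t) = 27, q^n = 1594323, Hamming bound = 59049, |C| = 42171 ≤ bound (satisfied).

Step 1: Compute V_q(n, t) = Σ_{j=0}^1 C(n, j) (q−1)^j.
  j = 0: C(13,0)·(2)^0 = 1·1 = 1.
  j = 1: C(13,1)·(2)^1 = 13·2 = 26.
  V_q(n, t) = 1 + 26 = 27.
Step 2: q^n = 3^13 = 1594323.
Step 3: Hamming bound ⌊q^n / V_q(n,t)⌋ = ⌊1594323/27⌋ = 59049.
Step 4: Compare |C| = 42171 to 59049: satisfied.
The claimed |C| lies below the Hamming bound.


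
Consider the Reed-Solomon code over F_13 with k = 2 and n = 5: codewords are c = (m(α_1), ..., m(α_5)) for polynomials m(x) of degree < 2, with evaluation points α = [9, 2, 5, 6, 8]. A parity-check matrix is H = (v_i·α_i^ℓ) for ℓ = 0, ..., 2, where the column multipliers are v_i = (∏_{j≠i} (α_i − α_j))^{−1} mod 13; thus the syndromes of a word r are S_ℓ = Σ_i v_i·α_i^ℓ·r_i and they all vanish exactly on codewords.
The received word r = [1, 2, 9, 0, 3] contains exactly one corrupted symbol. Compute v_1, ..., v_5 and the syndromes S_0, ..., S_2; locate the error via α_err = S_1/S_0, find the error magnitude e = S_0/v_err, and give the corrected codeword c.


S = (10, 8, 9), error at position 4, error magnitude e = 6, c = [1, 2, 9, 7, 3].

Step 1: column multipliers v_i = (∏_{j≠i}(α_i − α_j))^{−1} mod 13.
  i = 1 (α = 9): (9−2)(9−5)(9−6)(9−8) = 7·4·3·1 = 84 ≡ 6, so v_1 = 6^{−1} = 11 (mod 13).
  i = 2 (α = 2): (2−9)(2−5)(2−6)(2−8) = (−7)·(−3)·(−4)·(−6) = 504 ≡ 10, so v_2 = 10^{−1} = 4 (mod 13).
  i = 3 (α = 5): (5−9)(5−2)(5−6)(5−8) = (−4)·3·(−1)·(−3) = −36 ≡ 3, so v_3 = 3^{−1} = 9 (mod 13).
  i = 4 (α = 6): (6−9)(6−2)(6−5)(6−8) = (−3)·4·1·(−2) = 24 ≡ 11, so v_4 = 11^{−1} = 6 (mod 13).
  i = 5 (α = 8): (8−9)(8−2)(8−5)(8−6) = (−1)·6·3·2 = −36 ≡ 3, so v_5 = 3^{−1} = 9 (mod 13).
  v = [11, 4, 9, 6, 9].
Step 2: syndromes of r = [1, 2, 9, 0, 3] (all sums mod 13).
  S_0 = Σ v_i r_i = 11·1 + 4·2 + 9·9 + 6·0 + 9·3 = 127 ≡ 10.
  S_1 = Σ v_i α_i r_i = 11·9·1 + 4·2·2 + 9·5·9 + 6·6·0 + 9·8·3 = 736 ≡ 8.
  α_i^2 mod 13 = [3, 4, 12, 10, 12].
  S_2 = Σ v_i α_i^2 r_i = 11·3·1 + 4·4·2 + 9·12·9 + 6·10·0 + 9·12·3 = 1361 ≡ 9.
  S = (10, 8, 9) ≠ 0, so r is not a codeword (an error is present).
Step 3: locate the error. For a single error e at position i, S_ℓ = v_i·e·α_i^ℓ, so α_err = S_1/S_0.
  S_0^{−1} = 10^{−1} = 4 (mod 13), so α_err = 8·4 = 32 ≡ 6 = α_4. Error position i = 4.
  Consistency check: S_2/S_1 = 9·5 = 45 ≡ 6 = α_err ✓ (single-error assumption holds).
Step 4: error magnitude e = S_0/v_4 = S_0·∏_{j≠4}(α_4 − α_j) = 10·11 = 110 ≡ 6 (mod 13).
Step 5: correct position 4: c_4 = r_4 − e = 0 − 6 ≡ 7 (mod 13). Hence c = [1, 2, 9, 7, 3].
  Check: interpolating c through the α_i gives m(x) = 6 + 11·x (degree < 2) with m(α_i) = c_i for every i, so c is indeed a codeword.


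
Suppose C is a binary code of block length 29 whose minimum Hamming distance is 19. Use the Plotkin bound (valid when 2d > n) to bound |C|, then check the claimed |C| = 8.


Plotkin bound M ≤ 4; given |C| = 8 > bound (violated).

Check applicability: 2d = 38, n = 29.
2d − n = 9 > 0, so Plotkin applies.
Compute d/(2d−n) = 19/9 ≈ 2.1111.
⌊d/(2d−n)⌋ = 2.
Plotkin bound: M ≤ 2·2 = 4.
Given |C| = 8, check: VIOLATED.
This |C| is above the Plotkin bound, so no binary code with n = 29, d = 19 and 8 codewords exists.


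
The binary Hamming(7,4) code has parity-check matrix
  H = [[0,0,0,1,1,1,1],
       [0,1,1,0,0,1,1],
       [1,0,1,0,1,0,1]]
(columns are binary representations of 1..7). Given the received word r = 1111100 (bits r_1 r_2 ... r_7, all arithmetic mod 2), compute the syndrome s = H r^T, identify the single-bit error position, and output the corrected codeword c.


s = (0, 0, 1)^T, error position = 1, corrected codeword c = 0111100

Compute s = H r^T mod 2 one row at a time:
  s_1 = 1 + 1 + 0 + 0 = 2 ≡ 0 (mod 2).
  s_2 = 1 + 1 + 0 + 0 = 2 ≡ 0 (mod 2).
  s_3 = 1 + 1 + 1 + 0 = 3 ≡ 1 (mod 2).
s = (0, 0, 1)^T — this equals column 1 of H (binary 001), so error is at position 1.
Correct: flip bit 1 of r = 1111100 to get c = 0111100.


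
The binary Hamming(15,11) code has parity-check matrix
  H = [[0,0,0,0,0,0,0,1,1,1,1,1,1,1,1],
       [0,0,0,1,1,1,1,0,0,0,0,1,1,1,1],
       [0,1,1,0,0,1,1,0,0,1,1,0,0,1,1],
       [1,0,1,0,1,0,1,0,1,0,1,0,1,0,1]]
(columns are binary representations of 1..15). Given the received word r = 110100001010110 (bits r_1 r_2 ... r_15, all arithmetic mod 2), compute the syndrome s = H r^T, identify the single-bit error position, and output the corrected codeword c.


s = (0, 1, 1, 0)^T, error position = 6, corrected codeword c = 110101001010110

Compute s = H r^T mod 2 one row at a time:
  s_1 = 0 + 1 + 0 + 1 + 0 + 1 + 1 + 0 = 4 ≡ 0 (mod 2).
  s_2 = 1 + 0 + 0 + 0 + 0 + 1 + 1 + 0 = 3 ≡ 1 (mod 2).
  s_3 = 1 + 0 + 0 + 0 + 0 + 1 + 1 + 0 = 3 ≡ 1 (mod 2).
  s_4 = 1 + 0 + 0 + 0 + 1 + 1 + 1 + 0 = 4 ≡ 0 (mod 2).
s = (0, 1, 1, 0)^T — this equals column 6 of H (binary 0110), so error is at position 6.
Correct: flip bit 6 of r = 110100001010110 to get c = 110101001010110.


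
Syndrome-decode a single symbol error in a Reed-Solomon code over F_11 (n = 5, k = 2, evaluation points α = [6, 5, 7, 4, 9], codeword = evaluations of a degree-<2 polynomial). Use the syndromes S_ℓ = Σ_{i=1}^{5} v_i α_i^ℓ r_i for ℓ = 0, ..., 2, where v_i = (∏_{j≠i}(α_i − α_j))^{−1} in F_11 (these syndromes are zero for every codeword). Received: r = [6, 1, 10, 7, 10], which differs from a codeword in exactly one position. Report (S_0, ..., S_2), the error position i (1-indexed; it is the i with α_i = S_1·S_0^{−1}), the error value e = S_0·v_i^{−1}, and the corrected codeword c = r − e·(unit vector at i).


S = (1, 7, 5), error at position 3, error magnitude e = 10, c = [6, 1, 0, 7, 10].

Step 1: column multipliers v_i = (∏_{j≠i}(α_i − α_j))^{−1} mod 11.
  i = 1 (α = 6): (6−5)(6−7)(6−4)(6−9) = 1·(−1)·2·(−3) = 6 ≡ 6, so v_1 = 6^{−1} = 2 (mod 11).
  i = 2 (α = 5): (5−6)(5−7)(5−4)(5−9) = (−1)·(−2)·1·(−4) = −8 ≡ 3, so v_2 = 3^{−1} = 4 (mod 11).
  i = 3 (α = 7): (7−6)(7−5)(7−4)(7−9) = 1·2·3·(−2) = −12 ≡ 10, so v_3 = 10^{−1} = 10 (mod 11).
  i = 4 (α = 4): (4−6)(4−5)(4−7)(4−9) = (−2)·(−1)·(−3)·(−5) = 30 ≡ 8, so v_4 = 8^{−1} = 7 (mod 11).
  i = 5 (α = 9): (9−6)(9−5)(9−7)(9−4) = 3·4·2·5 = 120 ≡ 10, so v_5 = 10^{−1} = 10 (mod 11).
  v = [2, 4, 10, 7, 10].
Step 2: syndromes of r = [6, 1, 10, 7, 10] (all sums mod 11).
  S_0 = Σ v_i r_i = 2·6 + 4·1 + 10·10 + 7·7 + 10·10 = 265 ≡ 1.
  S_1 = Σ v_i α_i r_i = 2·6·6 + 4·5·1 + 10·7·10 + 7·4·7 + 10·9·10 = 1888 ≡ 7.
  α_i^2 mod 11 = [3, 3, 5, 5, 4].
  S_2 = Σ v_i α_i^2 r_i = 2·3·6 + 4·3·1 + 10·5·10 + 7·5·7 + 10·4·10 = 1193 ≡ 5.
  S = (1, 7, 5) ≠ 0, so r is not a codeword (an error is present).
Step 3: locate the error. For a single error e at position i, S_ℓ = v_i·e·α_i^ℓ, so α_err = S_1/S_0.
  S_0^{−1} = 1^{−1} = 1 (mod 11), so α_err = 7·1 = 7 ≡ 7 = α_3. Error position i = 3.
  Consistency check: S_2/S_1 = 5·8 = 40 ≡ 7 = α_err ✓ (single-error assumption holds).
Step 4: error magnitude e = S_0/v_3 = S_0·∏_{j≠3}(α_3 − α_j) = 1·10 = 10 ≡ 10 (mod 11).
Step 5: correct position 3: c_3 = r_3 − e = 10 − 10 ≡ 0 (mod 11). Hence c = [6, 1, 0, 7, 10].
  Check: interpolating c through the α_i gives m(x) = 9 + 5·x (degree < 2) with m(α_i) = c_i for every i, so c is indeed a codeword.


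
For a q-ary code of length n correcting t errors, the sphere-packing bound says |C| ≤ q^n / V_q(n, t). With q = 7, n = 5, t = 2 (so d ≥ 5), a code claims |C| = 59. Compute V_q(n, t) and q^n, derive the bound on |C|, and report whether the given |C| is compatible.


V_q(n, t) = 391, q^n = 16807, Hamming bound = 42, |C| = 59 > bound (violated).

Step 1: Compute V_q(n, t) = Σ_{j=0}^2 C(n, j) (q−1)^j.
  j = 0: C(5,0)·(6)^0 = 1·1 = 1.
  j = 1: C(5,1)·(6)^1 = 5·6 = 30.
  j = 2: C(5,2)·(6)^2 = 10·36 = 360.
  V_q(n, t) = 1 + 30 + 360 = 391.
Step 2: q^n = 7^5 = 16807.
Step 3: Hamming bound ⌊q^n / V_q(n,t)⌋ = ⌊16807/391⌋ = 42.
Step 4: Compare |C| = 59 to 42: violated.
The claimed |C| lies above the Hamming bound, so no 7-ary code of length 5 with d ≥ 5 can have 59 codewords.


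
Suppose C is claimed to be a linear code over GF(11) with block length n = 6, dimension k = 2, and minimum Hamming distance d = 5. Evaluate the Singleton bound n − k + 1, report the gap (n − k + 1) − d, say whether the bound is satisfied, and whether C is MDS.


Singleton RHS = n − k + 1 = 5, slack = 0, bound satisfied, MDS.

Singleton bound: d ≤ n − k + 1.
Here n = 6, k = 2, so n − k + 1 = 5.
Given d = 5, check d ≤ 5: YES.
Slack = (n − k + 1) − d = 0.
The code is MDS (slack = 0).
Description: the claimed parameters are [6, 2, 5]_11; such a code would be MDS (meets Singleton bound).


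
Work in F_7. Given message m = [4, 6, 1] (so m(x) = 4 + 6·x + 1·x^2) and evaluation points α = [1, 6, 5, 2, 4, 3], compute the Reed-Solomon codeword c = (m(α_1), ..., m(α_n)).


c = [4, 6, 3, 6, 2, 3]

Message polynomial: m(x) = 4 + 6·x + 1·x^2 (mod 7).
For each evaluation point α_i, compute m(α_i) mod 7:
  α_1 = 1: Horner steps 1 → 0 → 4, so m(1) = 4.
  α_2 = 6: Horner steps 1 → 5 → 6, so m(6) = 6.
  α_3 = 5: Horner steps 1 → 4 → 3, so m(5) = 3.
  α_4 = 2: Horner steps 1 → 1 → 6, so m(2) = 6.
  α_5 = 4: Horner steps 1 → 3 → 2, so m(4) = 2.
  α_6 = 3: Horner steps 1 → 2 → 3, so m(3) = 3.
Codeword c = [4, 6, 3, 6, 2, 3] ∈ F_7^6.


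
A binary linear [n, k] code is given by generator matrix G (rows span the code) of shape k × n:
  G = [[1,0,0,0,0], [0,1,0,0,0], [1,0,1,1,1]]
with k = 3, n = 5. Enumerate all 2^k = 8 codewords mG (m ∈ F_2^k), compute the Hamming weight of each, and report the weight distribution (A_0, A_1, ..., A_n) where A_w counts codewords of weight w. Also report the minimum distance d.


Weight distribution: A_0 = 1, A_1 = 2, A_2 = 1, A_3 = 1, A_4 = 2, A_5 = 1. Minimum distance d = 1.

Enumerate all 2^3 = 8 messages m ∈ F_2^3.
For each, compute codeword c = mG in F_2^5, then tally its weight.
  m = 000 → c = 00000, weight = 0.
  m = 100 → c = 10000, weight = 1.
  m = 010 → c = 01000, weight = 1.
  m = 110 → c = 11000, weight = 2.
  m = 001 → c = 10111, weight = 4.
  m = 101 → c = 00111, weight = 3.
  m = 011 → c = 11111, weight = 5.
  m = 111 → c = 01111, weight = 4.
Tally weights:
  weight 0: 1 codewords.
  weight 1: 2 codewords.
  weight 2: 1 codewords.
  weight 3: 1 codewords.
  weight 4: 2 codewords.
  weight 5: 1 codewords.
Minimum distance d = smallest w > 0 with A_w > 0 = 1.
Sanity: Σ A_w = 8 = 2^3 = 8 ✓.


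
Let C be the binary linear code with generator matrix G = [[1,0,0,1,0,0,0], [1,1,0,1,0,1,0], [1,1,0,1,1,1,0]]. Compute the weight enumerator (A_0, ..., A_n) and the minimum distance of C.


Weight distribution: A_0 = 1, A_1 = 1, A_2 = 2, A_3 = 2, A_4 = 1, A_5 = 1. Minimum distance d = 1.

Enumerate all 2^3 = 8 messages m ∈ F_2^3.
For each, compute codeword c = mG in F_2^7, then tally its weight.
  m = 000 → c = 0000000, weight = 0.
  m = 100 → c = 1001000, weight = 2.
  m = 010 → c = 1101010, weight = 4.
  m = 110 → c = 0100010, weight = 2.
  m = 001 → c = 1101110, weight = 5.
  m = 101 → c = 0100110, weight = 3.
  m = 011 → c = 0000100, weight = 1.
  m = 111 → c = 1001100, weight = 3.
Tally weights:
  weight 0: 1 codewords.
  weight 1: 1 codewords.
  weight 2: 2 codewords.
  weight 3: 2 codewords.
  weight 4: 1 codewords.
  weight 5: 1 codewords.
Minimum distance d = smallest w > 0 with A_w > 0 = 1.
Sanity: Σ A_w = 8 = 2^3 = 8 ✓.


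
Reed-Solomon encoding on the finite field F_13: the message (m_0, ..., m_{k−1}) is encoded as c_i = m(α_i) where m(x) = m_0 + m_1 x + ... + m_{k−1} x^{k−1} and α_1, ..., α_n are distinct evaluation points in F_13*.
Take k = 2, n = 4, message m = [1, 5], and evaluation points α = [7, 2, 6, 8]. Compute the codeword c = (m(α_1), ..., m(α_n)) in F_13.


c = [10, 11, 5, 2]

Message polynomial: m(x) = 1 + 5·x (mod 13).
For each evaluation point α_i, compute m(α_i) mod 13:
  α_1 = 7: Horner steps 5 → 10, so m(7) = 10.
  α_2 = 2: Horner steps 5 → 11, so m(2) = 11.
  α_3 = 6: Horner steps 5 → 5, so m(6) = 5.
  α_4 = 8: Horner steps 5 → 2, so m(8) = 2.
Codeword c = [10, 11, 5, 2] ∈ F_13^4.


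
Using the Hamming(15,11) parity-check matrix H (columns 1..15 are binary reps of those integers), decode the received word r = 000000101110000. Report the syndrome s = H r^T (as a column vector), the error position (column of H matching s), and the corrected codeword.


s = (1, 1, 1, 1)^T, error position = 15, corrected codeword c = 000000101110001

Compute s = H r^T mod 2 one row at a time:
  s_1 = 0 + 1 + 1 + 1 + 0 + 0 + 0 + 0 = 3 ≡ 1 (mod 2).
  s_2 = 0 + 0 + 0 + 1 + 0 + 0 + 0 + 0 = 1 ≡ 1 (mod 2).
  s_3 = 0 + 0 + 0 + 1 + 1 + 1 + 0 + 0 = 3 ≡ 1 (mod 2).
  s_4 = 0 + 0 + 0 + 1 + 1 + 1 + 0 + 0 = 3 ≡ 1 (mod 2).
s = (1, 1, 1, 1)^T — this equals column 15 of H (binary 1111), so error is at position 15.
Correct: flip bit 15 of r = 000000101110000 to get c = 000000101110001.


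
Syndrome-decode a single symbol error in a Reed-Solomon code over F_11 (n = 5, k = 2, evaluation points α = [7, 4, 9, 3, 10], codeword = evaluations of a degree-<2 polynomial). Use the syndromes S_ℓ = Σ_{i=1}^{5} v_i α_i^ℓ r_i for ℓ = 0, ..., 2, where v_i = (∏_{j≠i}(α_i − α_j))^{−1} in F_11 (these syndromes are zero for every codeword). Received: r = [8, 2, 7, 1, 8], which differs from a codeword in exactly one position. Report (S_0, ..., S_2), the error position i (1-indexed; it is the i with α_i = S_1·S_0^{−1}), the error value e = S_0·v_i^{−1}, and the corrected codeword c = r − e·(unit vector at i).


S = (6, 9, 8), error at position 1, error magnitude e = 3, c = [5, 2, 7, 1, 8].

Step 1: column multipliers v_i = (∏_{j≠i}(α_i − α_j))^{−1} mod 11.
  i = 1 (α = 7): (7−4)(7−9)(7−3)(7−10) = 3·(−2)·4·(−3) = 72 ≡ 6, so v_1 = 6^{−1} = 2 (mod 11).
  i = 2 (α = 4): (4−7)(4−9)(4−3)(4−10) = (−3)·(−5)·1·(−6) = −90 ≡ 9, so v_2 = 9^{−1} = 5 (mod 11).
  i = 3 (α = 9): (9−7)(9−4)(9−3)(9−10) = 2·5·6·(−1) = −60 ≡ 6, so v_3 = 6^{−1} = 2 (mod 11).
  i = 4 (α = 3): (3−7)(3−4)(3−9)(3−10) = (−4)·(−1)·(−6)·(−7) = 168 ≡ 3, so v_4 = 3^{−1} = 4 (mod 11).
  i = 5 (α = 10): (10−7)(10−4)(10−9)(10−3) = 3·6·1·7 = 126 ≡ 5, so v_5 = 5^{−1} = 9 (mod 11).
  v = [2, 5, 2, 4, 9].
Step 2: syndromes of r = [8, 2, 7, 1, 8] (all sums mod 11).
  S_0 = Σ v_i r_i = 2·8 + 5·2 + 2·7 + 4·1 + 9·8 = 116 ≡ 6.
  S_1 = Σ v_i α_i r_i = 2·7·8 + 5·4·2 + 2·9·7 + 4·3·1 + 9·10·8 = 1010 ≡ 9.
  α_i^2 mod 11 = [5, 5, 4, 9, 1].
  S_2 = Σ v_i α_i^2 r_i = 2·5·8 + 5·5·2 + 2·4·7 + 4·9·1 + 9·1·8 = 294 ≡ 8.
  S = (6, 9, 8) ≠ 0, so r is not a codeword (an error is present).
Step 3: locate the error. For a single error e at position i, S_ℓ = v_i·e·α_i^ℓ, so α_err = S_1/S_0.
  S_0^{−1} = 6^{−1} = 2 (mod 11), so α_err = 9·2 = 18 ≡ 7 = α_1. Error position i = 1.
  Consistency check: S_2/S_1 = 8·5 = 40 ≡ 7 = α_err ✓ (single-error assumption holds).
Step 4: error magnitude e = S_0/v_1 = S_0·∏_{j≠1}(α_1 − α_j) = 6·6 = 36 ≡ 3 (mod 11).
Step 5: correct position 1: c_1 = r_1 − e = 8 − 3 ≡ 5 (mod 11). Hence c = [5, 2, 7, 1, 8].
  Check: interpolating c through the α_i gives m(x) = 9 + 1·x (degree < 2) with m(α_i) = c_i for every i, so c is indeed a codeword.


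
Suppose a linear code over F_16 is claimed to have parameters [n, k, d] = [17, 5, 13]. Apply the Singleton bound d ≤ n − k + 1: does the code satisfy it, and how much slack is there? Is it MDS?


Singleton RHS = n − k + 1 = 13, slack = 0, bound satisfied, MDS.

Singleton bound: d ≤ n − k + 1.
Here n = 17, k = 5, so n − k + 1 = 13.
Given d = 13, check d ≤ 13: YES.
Slack = (n − k + 1) − d = 0.
The code is MDS (slack = 0).
Description: the claimed parameters are [17, 5, 13]_16; such a code would be MDS (meets Singleton bound).


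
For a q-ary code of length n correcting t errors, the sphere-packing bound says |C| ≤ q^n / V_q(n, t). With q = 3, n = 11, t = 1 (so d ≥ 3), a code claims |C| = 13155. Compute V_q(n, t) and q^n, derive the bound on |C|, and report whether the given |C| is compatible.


V_q(n, t) = 23, q^n = 177147, Hamming bound = 7702, |C| = 13155 > bound (violated).

Step 1: Compute V_q(n, t) = Σ_{j=0}^1 C(n, j) (q−1)^j.
  j = 0: C(11,0)·(2)^0 = 1·1 = 1.
  j = 1: C(11,1)·(2)^1 = 11·2 = 22.
  V_q(n, t) = 1 + 22 = 23.
Step 2: q^n = 3^11 = 177147.
Step 3: Hamming bound ⌊q^n / V_q(n,t)⌋ = ⌊177147/23⌋ = 7702.
Step 4: Compare |C| = 13155 to 7702: violated.
The claimed |C| lies above the Hamming bound, so no 3-ary code of length 11 with d ≥ 3 can have 13155 codewords.
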